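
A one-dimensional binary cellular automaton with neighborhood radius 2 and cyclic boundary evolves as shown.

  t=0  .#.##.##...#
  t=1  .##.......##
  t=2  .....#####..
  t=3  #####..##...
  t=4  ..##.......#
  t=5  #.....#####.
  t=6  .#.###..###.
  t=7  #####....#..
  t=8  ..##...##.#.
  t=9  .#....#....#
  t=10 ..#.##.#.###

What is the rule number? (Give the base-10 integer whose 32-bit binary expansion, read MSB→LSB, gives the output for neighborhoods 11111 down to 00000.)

  [31] ##### => #  t=2,i=7
  [30] ####. => #  t=2,i=8
  [29] ###.# => #  t=5,i=10
  [28] ###.. => .  t=2,i=9
  [27] ##.## => .  t=0,i=5
  [26] ##.#. => .  t=5,i=11
  [25] ##..# => .  t=3,i=5
  [24] ##... => .  t=0,i=8
  [23] #.### => #  t=6,i=3
  [22] #.##. => .  t=0,i=3
  [21] #.#.# => #  t=0,i=1
  [20] #.#.. => .  t=5,i=0
  [19] #..## => .  t=3,i=6
  [18] #..#. => #  t=6,i=0
  [17] #...# => .  t=0,i=9
  [16] #.... => .  t=1,i=4
  [15] .#### => .  t=2,i=6
  [14] .###. => #  t=6,i=4
  [13] .##.# => .  t=0,i=4
  [12] .##.. => .  t=0,i=7
  [11] .#.## => #  t=0,i=2
  [10] .#.#. => .  t=0,i=0
  [9] .#..# => #  t=4,i=0
  [8] .#... => #  t=5,i=1
  [7] ..### => .  t=2,i=5
  [6] ..##. => .  t=1,i=10
  [5] ..#.# => #  t=0,i=11
  [4] ..#.. => .  t=4,i=11
  [3] ...## => #  t=1,i=9
  [2] ...#. => #  t=0,i=10
  [1] ....# => #  t=1,i=8
  [0] ..... => #  t=1,i=5
  bits 11100000101001000100101100101111 = 3768863535

3768863535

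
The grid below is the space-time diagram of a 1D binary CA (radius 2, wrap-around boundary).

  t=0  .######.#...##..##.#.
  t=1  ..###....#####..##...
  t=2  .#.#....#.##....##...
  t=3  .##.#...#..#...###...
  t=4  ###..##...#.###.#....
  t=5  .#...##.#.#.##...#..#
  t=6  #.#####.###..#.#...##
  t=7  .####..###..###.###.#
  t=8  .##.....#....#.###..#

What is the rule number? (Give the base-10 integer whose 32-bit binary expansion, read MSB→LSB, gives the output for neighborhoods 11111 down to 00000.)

  [31] ##### => #  t=0,i=3
  [30] ####. => .  t=0,i=5
  [29] ###.# => .  t=0,i=6
  [28] ###.. => .  t=1,i=4
  [27] ##.## => #  t=6,i=1
  [26] ##.#. => .  t=0,i=7
  [25] ##..# => .  t=0,i=14
  [24] ##... => .  t=1,i=5
  [23] #.### => #  t=4,i=12
  [22] #.##. => .  t=2,i=10
  [21] #.#.# => #  t=5,i=8
  [20] #.#.. => .  t=0,i=8
  [19] #..## => .  t=0,i=0
  [18] #..#. => #  t=3,i=10
  [17] #...# => #  t=0,i=10
  [16] #.... => .  t=1,i=6
  [15] .#### => #  t=0,i=2
  [14] .###. => #  t=1,i=3
  [13] .##.# => #  t=0,i=17
  [12] .##.. => #  t=0,i=13
  [11] .#.## => .  t=2,i=9
  [10] .#.#. => #  t=2,i=2
  [9] .#..# => .  t=0,i=20
  [8] .#... => #  t=0,i=9
  [7] ..### => .  t=0,i=1
  [6] ..##. => #  t=0,i=12
  [5] ..#.# => #  t=2,i=1
  [4] ..#.. => .  t=3,i=8
  [3] ...## => #  t=0,i=11
  [2] ...#. => .  t=2,i=0
  [1] ....# => .  t=1,i=0
  [0] ..... => .  t=1,i=20
  bits 10001000101001101111010101101000 = 2292643176

2292643176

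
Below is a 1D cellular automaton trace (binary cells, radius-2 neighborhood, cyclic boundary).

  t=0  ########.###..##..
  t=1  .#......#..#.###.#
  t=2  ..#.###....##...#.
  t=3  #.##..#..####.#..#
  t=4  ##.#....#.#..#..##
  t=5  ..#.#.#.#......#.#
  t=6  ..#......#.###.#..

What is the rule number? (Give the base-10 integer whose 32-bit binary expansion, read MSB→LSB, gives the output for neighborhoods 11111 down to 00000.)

  nb #####: next=.  (t=0,i=2, bit31=0)
  nb ####.: next=.  (t=0,i=6, bit30=0)
  nb ###.#: next=.  (t=0,i=7, bit29=0)
  nb ###..: next=#  (t=0,i=11, bit28=1)
  nb ##.##: next=#  (t=0,i=8, bit27=1)
  nb ##.#.: next=#  (t=1,i=16, bit26=1)
  nb ##..#: next=.  (t=0,i=12, bit25=0)
  nb ##...: next=.  (t=2,i=7, bit24=0)
  nb #.###: next=.  (t=0,i=9, bit23=0)
  nb #.##.: next=.  (t=3,i=2, bit22=0)
  nb #.#.#: next=.  (t=1,i=17, bit21=0)
  nb #.#..: next=.  (t=1,i=1, bit20=0)
  nb #..##: next=#  (t=0,i=13, bit19=1)
  nb #..#.: next=.  (t=1,i=10, bit18=0)
  nb #...#: next=#  (t=2,i=0, bit17=1)
  nb #....: next=.  (t=1,i=3, bit16=0)
  nb .####: next=#  (t=0,i=1, bit15=1)
  nb .###.: next=.  (t=0,i=10, bit14=0)
  nb .##.#: next=#  (t=3,i=0, bit13=1)
  nb .##..: next=#  (t=0,i=15, bit12=1)
  nb .#.##: next=#  (t=1,i=12, bit11=1)
  nb .#.#.: next=.  (t=1,i=0, bit10=0)
  nb .#..#: next=.  (t=1,i=9, bit9=0)
  nb .#...: next=#  (t=1,i=2, bit8=1)
  nb ..###: next=.  (t=0,i=0, bit7=0)
  nb ..##.: next=#  (t=0,i=14, bit6=1)
  nb ..#.#: next=#  (t=1,i=11, bit5=1)
  nb ..#..: next=.  (t=1,i=8, bit4=0)
  nb ...##: next=#  (t=2,i=10, bit3=1)
  nb ...#.: next=.  (t=1,i=7, bit2=0)
  nb ....#: next=#  (t=1,i=6, bit1=1)
  nb .....: next=#  (t=1,i=4, bit0=1)
  bits 00011100000010101011100101101011 = 470464875

470464875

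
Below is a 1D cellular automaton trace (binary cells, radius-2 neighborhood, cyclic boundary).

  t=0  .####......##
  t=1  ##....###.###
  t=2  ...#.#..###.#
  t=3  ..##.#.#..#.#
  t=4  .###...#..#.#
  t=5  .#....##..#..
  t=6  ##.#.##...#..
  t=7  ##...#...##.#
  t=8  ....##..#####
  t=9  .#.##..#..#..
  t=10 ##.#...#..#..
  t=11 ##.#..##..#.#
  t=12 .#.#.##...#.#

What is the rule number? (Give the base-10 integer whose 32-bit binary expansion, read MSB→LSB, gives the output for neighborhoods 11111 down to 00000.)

2832801917

  nb #####: next=#  (t=1,i=12, bit31=1)
  nb ####.: next=.  (t=0,i=3, bit30=0)
  nb ###.#: next=#  (t=1,i=8, bit29=1)
  nb ###..: next=.  (t=0,i=4, bit28=0)
  nb ##.##: next=#  (t=0,i=0, bit27=1)
  nb ##.#.: next=.  (t=2,i=11, bit26=0)
  nb ##..#: next=.  (t=5,i=8, bit25=0)
  nb ##...: next=.  (t=0,i=5, bit24=0)
  nb #.###: next=#  (t=0,i=1, bit23=1)
  nb #.##.: next=#  (t=6,i=5, bit22=1)
  nb #.#.#: next=.  (t=3,i=5, bit21=0)
  nb #.#..: next=#  (t=2,i=5, bit20=1)
  nb #..##: next=#  (t=2,i=7, bit19=1)
  nb #..#.: next=.  (t=3,i=9, bit18=0)
  nb #...#: next=.  (t=2,i=1, bit17=0)
  nb #....: next=#  (t=0,i=6, bit16=1)
  nb .####: next=.  (t=0,i=2, bit15=0)
  nb .###.: next=.  (t=1,i=7, bit14=0)
  nb .##.#: next=#  (t=0,i=12, bit13=1)
  nb .##..: next=.  (t=5,i=7, bit12=0)
  nb .#.##: next=.  (t=4,i=0, bit11=0)
  nb .#.#.: next=.  (t=2,i=4, bit10=0)
  nb .#..#: next=.  (t=2,i=6, bit9=0)
  nb .#...: next=.  (t=2,i=0, bit8=0)
  nb ..###: next=.  (t=1,i=6, bit7=0)
  nb ..##.: next=#  (t=0,i=11, bit6=1)
  nb ..#.#: next=#  (t=2,i=3, bit5=1)
  nb ..#..: next=#  (t=4,i=7, bit4=1)
  nb ...##: next=#  (t=0,i=10, bit3=1)
  nb ...#.: next=#  (t=2,i=2, bit2=1)
  nb ....#: next=.  (t=0,i=9, bit1=0)
  nb .....: next=#  (t=0,i=7, bit0=1)
  bits 10101000110110010010000001111101 = 2832801917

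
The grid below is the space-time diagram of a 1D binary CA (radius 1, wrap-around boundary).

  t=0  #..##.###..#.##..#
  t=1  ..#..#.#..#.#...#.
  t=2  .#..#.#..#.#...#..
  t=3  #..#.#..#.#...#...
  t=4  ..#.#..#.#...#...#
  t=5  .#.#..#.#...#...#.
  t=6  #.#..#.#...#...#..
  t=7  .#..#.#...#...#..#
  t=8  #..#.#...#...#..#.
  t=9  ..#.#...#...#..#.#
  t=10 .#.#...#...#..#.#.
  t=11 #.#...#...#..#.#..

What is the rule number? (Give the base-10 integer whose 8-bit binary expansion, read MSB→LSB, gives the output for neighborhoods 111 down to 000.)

162

  nb ###: next=#  (t=0,i=7, bit7=1)
  nb ##.: next=.  (t=0,i=0, bit6=0)
  nb #.#: next=#  (t=0,i=5, bit5=1)
  nb #..: next=.  (t=0,i=1, bit4=0)
  nb .##: next=.  (t=0,i=3, bit3=0)
  nb .#.: next=.  (t=0,i=11, bit2=0)
  nb ..#: next=#  (t=0,i=2, bit1=1)
  nb ...: next=.  (t=1,i=0, bit0=0)
  bits 10100010 = 162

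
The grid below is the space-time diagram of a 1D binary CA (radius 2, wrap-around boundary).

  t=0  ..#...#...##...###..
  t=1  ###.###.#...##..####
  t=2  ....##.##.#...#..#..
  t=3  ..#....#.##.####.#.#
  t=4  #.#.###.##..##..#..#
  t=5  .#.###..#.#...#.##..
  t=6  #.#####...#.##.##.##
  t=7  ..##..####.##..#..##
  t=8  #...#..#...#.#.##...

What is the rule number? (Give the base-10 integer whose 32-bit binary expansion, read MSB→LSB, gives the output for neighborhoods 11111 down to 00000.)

399755798

  ##### -> .   bit 31 = 0  t=1,i=0
  ####. -> .   bit 30 = 0  t=1,i=1
  ###.# -> .   bit 29 = 0  t=1,i=2
  ###.. -> #   bit 28 = 1  t=0,i=17
  ##.## -> .   bit 27 = 0  t=1,i=3
  ##.#. -> #   bit 26 = 1  t=1,i=7
  ##..# -> #   bit 25 = 1  t=1,i=14
  ##... -> #   bit 24 = 1  t=0,i=12
  #.### -> #   bit 23 = 1  t=1,i=4
  #.##. -> #   bit 22 = 1  t=2,i=7
  #.#.# -> .   bit 21 = 0  t=3,i=17
  #.#.. -> #   bit 20 = 1  t=1,i=8
  #..## -> .   bit 19 = 0  t=1,i=15
  #..#. -> .   bit 18 = 0  t=2,i=16
  #...# -> #   bit 17 = 1  t=0,i=4
  #.... -> #   bit 16 = 1  t=0,i=19
  .#### -> #   bit 15 = 1  t=1,i=17
  .###. -> #   bit 14 = 1  t=0,i=16
  .##.# -> .   bit 13 = 0  t=2,i=5
  .##.. -> .   bit 12 = 0  t=0,i=11
  .#.## -> #   bit 11 = 1  t=3,i=8
  .#.#. -> .   bit 10 = 0  t=3,i=18
  .#..# -> #   bit 9 = 1  t=2,i=15
  .#... -> .   bit 8 = 0  t=0,i=3
  ..### -> .   bit 7 = 0  t=0,i=15
  ..##. -> .   bit 6 = 0  t=0,i=10
  ..#.# -> .   bit 5 = 0  t=3,i=7
  ..#.. -> #   bit 4 = 1  t=0,i=2
  ...## -> .   bit 3 = 0  t=0,i=9
  ...#. -> #   bit 2 = 1  t=0,i=1
  ....# -> #   bit 1 = 1  t=0,i=0
  ..... -> .   bit 0 = 0  t=2,i=0
  bits 00010111110100111100101000010110 = 399755798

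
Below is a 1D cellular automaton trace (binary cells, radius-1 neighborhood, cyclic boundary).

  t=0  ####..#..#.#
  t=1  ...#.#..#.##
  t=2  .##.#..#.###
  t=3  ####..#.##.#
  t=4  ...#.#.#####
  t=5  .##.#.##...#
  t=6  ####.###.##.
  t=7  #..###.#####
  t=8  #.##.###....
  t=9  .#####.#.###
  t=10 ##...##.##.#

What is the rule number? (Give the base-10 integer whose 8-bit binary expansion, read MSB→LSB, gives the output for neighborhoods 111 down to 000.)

  ###|.  b7=0 t=0,i=0
  ##.|#  b6=1 t=0,i=3
  #.#|#  b5=1 t=0,i=10
  #..|.  b4=0 t=0,i=4
  .##|#  b3=1 t=0,i=11
  .#.|.  b2=0 t=0,i=6
  ..#|#  b1=1 t=0,i=5
  ...|#  b0=1 t=1,i=1
  bits 01101011 = 107

107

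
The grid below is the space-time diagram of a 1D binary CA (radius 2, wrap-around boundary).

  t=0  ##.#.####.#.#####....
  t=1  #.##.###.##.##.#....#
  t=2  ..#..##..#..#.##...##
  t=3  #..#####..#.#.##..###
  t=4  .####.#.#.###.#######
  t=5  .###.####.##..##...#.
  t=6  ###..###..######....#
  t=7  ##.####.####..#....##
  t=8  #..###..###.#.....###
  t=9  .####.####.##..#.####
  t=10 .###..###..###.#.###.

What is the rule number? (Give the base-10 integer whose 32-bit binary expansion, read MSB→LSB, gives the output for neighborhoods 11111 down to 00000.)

1190713065

  nb #####: next=.  (t=0,i=14, bit31=0)
  nb ####.: next=#  (t=0,i=7, bit30=1)
  nb ###.#: next=.  (t=0,i=8, bit29=0)
  nb ###..: next=.  (t=0,i=16, bit28=0)
  nb ##.##: next=.  (t=1,i=1, bit27=0)
  nb ##.#.: next=#  (t=0,i=2, bit26=1)
  nb ##..#: next=#  (t=2,i=0, bit25=1)
  nb ##...: next=.  (t=0,i=17, bit24=0)
  nb #.###: next=#  (t=0,i=5, bit23=1)
  nb #.##.: next=#  (t=1,i=2, bit22=1)
  nb #.#.#: next=#  (t=0,i=3, bit21=1)
  nb #.#..: next=#  (t=1,i=15, bit20=1)
  nb #..##: next=#  (t=2,i=4, bit19=1)
  nb #..#.: next=.  (t=2,i=1, bit18=0)
  nb #...#: next=.  (t=2,i=17, bit17=0)
  nb #....: next=.  (t=0,i=18, bit16=0)
  nb .####: next=#  (t=0,i=6, bit15=1)
  nb .###.: next=#  (t=1,i=6, bit14=1)
  nb .##.#: next=.  (t=0,i=1, bit13=0)
  nb .##..: next=#  (t=2,i=6, bit12=1)
  nb .#.##: next=.  (t=0,i=4, bit11=0)
  nb .#.#.: next=#  (t=3,i=11, bit10=1)
  nb .#..#: next=#  (t=2,i=3, bit9=1)
  nb .#...: next=.  (t=1,i=16, bit8=0)
  nb ..###: next=#  (t=3,i=3, bit7=1)
  nb ..##.: next=#  (t=0,i=0, bit6=1)
  nb ..#.#: next=#  (t=2,i=12, bit5=1)
  nb ..#..: next=.  (t=2,i=2, bit4=0)
  nb ...##: next=#  (t=0,i=20, bit3=1)
  nb ...#.: next=.  (t=5,i=18, bit2=0)
  nb ....#: next=.  (t=0,i=19, bit1=0)
  nb .....: next=#  (t=8,i=15, bit0=1)
  bits 01000110111110001101011011101001 = 1190713065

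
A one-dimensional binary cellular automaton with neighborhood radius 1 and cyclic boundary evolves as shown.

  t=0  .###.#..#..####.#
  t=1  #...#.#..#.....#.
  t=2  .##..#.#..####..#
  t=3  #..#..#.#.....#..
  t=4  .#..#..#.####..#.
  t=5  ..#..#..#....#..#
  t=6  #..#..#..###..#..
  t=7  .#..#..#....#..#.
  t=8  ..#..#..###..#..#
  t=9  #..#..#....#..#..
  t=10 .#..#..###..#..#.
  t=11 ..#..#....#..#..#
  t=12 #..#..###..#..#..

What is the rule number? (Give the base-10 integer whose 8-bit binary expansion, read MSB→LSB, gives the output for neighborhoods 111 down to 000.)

  [7] ### => .  t=0,i=2
  [6] ##. => .  t=0,i=3
  [5] #.# => #  t=0,i=0
  [4] #.. => #  t=0,i=6
  [3] .## => .  t=0,i=1
  [2] .#. => .  t=0,i=5
  [1] ..# => .  t=0,i=7
  [0] ... => #  t=1,i=2
  bits 00110001 = 49

49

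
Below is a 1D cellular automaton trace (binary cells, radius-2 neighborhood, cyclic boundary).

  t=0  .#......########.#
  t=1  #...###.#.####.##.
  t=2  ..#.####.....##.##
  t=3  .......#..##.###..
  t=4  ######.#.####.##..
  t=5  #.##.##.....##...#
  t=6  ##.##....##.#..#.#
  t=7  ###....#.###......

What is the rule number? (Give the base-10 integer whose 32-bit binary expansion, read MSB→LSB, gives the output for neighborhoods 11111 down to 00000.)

3154797779

  [31] ##### => #  t=0,i=10
  [30] ####. => .  t=0,i=14
  [29] ###.# => #  t=0,i=15
  [28] ###.. => #  t=2,i=7
  [27] ##.## => #  t=1,i=14
  [26] ##.#. => #  t=0,i=16
  [25] ##..# => .  t=2,i=0
  [24] ##... => .  t=2,i=8
  [23] #.### => .  t=1,i=10
  [22] #.##. => .  t=1,i=15
  [21] #.#.# => .  t=0,i=17
  [20] #.#.. => .  t=0,i=1
  [19] #..## => #  t=3,i=9
  [18] #..#. => .  t=2,i=1
  [17] #...# => #  t=1,i=2
  [16] #.... => .  t=0,i=3
  [15] .#### => .  t=0,i=9
  [14] .###. => #  t=1,i=5
  [13] .##.# => #  t=1,i=16
  [12] .##.. => .  t=2,i=17
  [11] .#.## => .  t=1,i=9
  [10] .#.#. => #  t=0,i=0
  [9] .#..# => .  t=3,i=8
  [8] .#... => .  t=0,i=2
  [7] ..### => #  t=0,i=8
  [6] ..##. => #  t=2,i=13
  [5] ..#.# => .  t=2,i=2
  [4] ..#.. => #  t=3,i=7
  [3] ...## => .  t=0,i=7
  [2] ...#. => .  t=3,i=6
  [1] ....# => #  t=0,i=6
  [0] ..... => #  t=0,i=4
  bits 10111100000010100110010011010011 = 3154797779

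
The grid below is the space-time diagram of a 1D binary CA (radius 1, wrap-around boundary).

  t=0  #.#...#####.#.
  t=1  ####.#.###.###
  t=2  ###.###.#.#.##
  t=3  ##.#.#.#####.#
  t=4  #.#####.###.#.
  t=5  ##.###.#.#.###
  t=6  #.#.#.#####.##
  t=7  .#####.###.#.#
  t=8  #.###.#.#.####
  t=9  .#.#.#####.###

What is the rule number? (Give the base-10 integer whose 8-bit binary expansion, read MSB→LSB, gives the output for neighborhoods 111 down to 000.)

  [7] ### => #  t=0,i=7
  [6] ##. => .  t=0,i=10
  [5] #.# => #  t=0,i=1
  [4] #.. => #  t=0,i=3
  [3] .## => .  t=0,i=6
  [2] .#. => #  t=0,i=0
  [1] ..# => #  t=0,i=5
  [0] ... => .  t=0,i=4
  bits 10110110 = 182

182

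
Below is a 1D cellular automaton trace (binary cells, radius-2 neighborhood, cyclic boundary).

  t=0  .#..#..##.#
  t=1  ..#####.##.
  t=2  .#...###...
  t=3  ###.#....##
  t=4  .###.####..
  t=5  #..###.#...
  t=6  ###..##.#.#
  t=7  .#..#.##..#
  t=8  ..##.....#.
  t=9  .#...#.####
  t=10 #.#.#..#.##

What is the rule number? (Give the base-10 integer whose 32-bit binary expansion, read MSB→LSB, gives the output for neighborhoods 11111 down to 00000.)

  [31] ##### => .  t=1,i=4
  [30] ####. => #  t=1,i=5
  [29] ###.# => #  t=1,i=6
  [28] ###.. => .  t=2,i=7
  [27] ##.## => #  t=1,i=7
  [26] ##.#. => #  t=0,i=9
  [25] ##..# => .  t=6,i=3
  [24] ##... => .  t=1,i=10
  [23] #.### => #  t=4,i=5
  [22] #.##. => .  t=1,i=8
  [21] #.#.# => .  t=0,i=10
  [20] #.#.. => .  t=0,i=1
  [19] #..## => #  t=0,i=6
  [18] #..#. => #  t=0,i=3
  [17] #...# => .  t=1,i=0
  [16] #.... => #  t=2,i=9
  [15] .#### => .  t=1,i=3
  [14] .###. => .  t=2,i=6
  [13] .##.# => #  t=0,i=8
  [12] .##.. => .  t=1,i=9
  [11] .#.## => .  t=6,i=9
  [10] .#.#. => .  t=0,i=0
  [9] .#..# => #  t=0,i=2
  [8] .#... => #  t=2,i=2
  [7] ..### => .  t=1,i=2
  [6] ..##. => .  t=0,i=7
  [5] ..#.# => .  t=7,i=4
  [4] ..#.. => #  t=0,i=4
  [3] ...## => #  t=1,i=1
  [2] ...#. => #  t=2,i=0
  [1] ....# => #  t=2,i=10
  [0] ..... => .  t=8,i=6
  bits 01101100100011010010001100011110 = 1821188894

1821188894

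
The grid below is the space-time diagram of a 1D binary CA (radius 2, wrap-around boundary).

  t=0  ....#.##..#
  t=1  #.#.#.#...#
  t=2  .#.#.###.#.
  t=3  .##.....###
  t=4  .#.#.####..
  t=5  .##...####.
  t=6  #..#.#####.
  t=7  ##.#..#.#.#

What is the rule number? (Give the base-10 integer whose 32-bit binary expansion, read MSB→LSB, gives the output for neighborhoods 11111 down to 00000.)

  nb #####: next=.  (t=6,i=7, bit31=0)
  nb ####.: next=#  (t=4,i=7, bit30=1)
  nb ###.#: next=.  (t=2,i=7, bit29=0)
  nb ###..: next=#  (t=4,i=8, bit28=1)
  nb ##.##: next=.  (t=3,i=0, bit27=0)
  nb ##.#.: next=#  (t=1,i=1, bit26=1)
  nb ##..#: next=.  (t=0,i=8, bit25=0)
  nb ##...: next=#  (t=3,i=3, bit24=1)
  nb #.###: next=.  (t=2,i=5, bit23=0)
  nb #.##.: next=#  (t=0,i=6, bit22=1)
  nb #.#.#: next=.  (t=1,i=2, bit21=0)
  nb #.#..: next=#  (t=1,i=6, bit20=1)
  nb #..##: next=#  (t=5,i=0, bit19=1)
  nb #..#.: next=.  (t=0,i=9, bit18=0)
  nb #...#: next=.  (t=1,i=8, bit17=0)
  nb #....: next=.  (t=0,i=1, bit16=0)
  nb .####: next=#  (t=4,i=6, bit15=1)
  nb .###.: next=.  (t=2,i=6, bit14=0)
  nb .##.#: next=.  (t=1,i=0, bit13=0)
  nb .##..: next=.  (t=0,i=7, bit12=0)
  nb .#.##: next=.  (t=0,i=5, bit11=0)
  nb .#.#.: next=#  (t=1,i=3, bit10=1)
  nb .#..#: next=#  (t=2,i=10, bit9=1)
  nb .#...: next=#  (t=0,i=0, bit8=1)
  nb ..###: next=#  (t=3,i=8, bit7=1)
  nb ..##.: next=.  (t=1,i=10, bit6=0)
  nb ..#.#: next=#  (t=0,i=4, bit5=1)
  nb ..#..: next=#  (t=0,i=10, bit4=1)
  nb ...##: next=#  (t=1,i=9, bit3=1)
  nb ...#.: next=.  (t=0,i=3, bit2=0)
  nb ....#: next=#  (t=0,i=2, bit1=1)
  nb .....: next=#  (t=3,i=5, bit0=1)
  bits 01010101010110001000011110111011 = 1431865275

1431865275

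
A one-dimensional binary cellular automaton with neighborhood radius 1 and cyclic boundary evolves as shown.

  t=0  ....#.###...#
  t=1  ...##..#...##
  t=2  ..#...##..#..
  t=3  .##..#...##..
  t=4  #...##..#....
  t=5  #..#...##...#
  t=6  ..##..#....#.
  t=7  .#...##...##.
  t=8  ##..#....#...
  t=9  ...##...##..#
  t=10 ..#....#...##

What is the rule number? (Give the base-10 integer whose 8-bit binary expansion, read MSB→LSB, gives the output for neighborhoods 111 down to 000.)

  ###|#  b7=1 t=0,i=7
  ##.|.  b6=0 t=0,i=8
  #.#|.  b5=0 t=0,i=5
  #..|.  b4=0 t=0,i=0
  .##|.  b3=0 t=0,i=6
  .#.|#  b2=1 t=0,i=4
  ..#|#  b1=1 t=0,i=3
  ...|.  b0=0 t=0,i=1
  bits 10000110 = 134

134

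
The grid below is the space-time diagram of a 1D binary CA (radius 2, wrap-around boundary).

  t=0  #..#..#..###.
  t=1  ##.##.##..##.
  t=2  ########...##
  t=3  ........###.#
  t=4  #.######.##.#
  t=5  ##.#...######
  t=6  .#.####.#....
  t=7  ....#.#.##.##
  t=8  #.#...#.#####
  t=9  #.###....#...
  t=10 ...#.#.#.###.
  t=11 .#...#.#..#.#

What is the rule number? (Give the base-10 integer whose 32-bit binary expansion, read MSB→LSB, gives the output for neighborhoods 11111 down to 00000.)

695399195

  #####|.  b31=0 t=2,i=0
  ####.|.  b30=0 t=2,i=6
  ###.#|#  b29=1 t=0,i=11
  ###..|.  b28=0 t=2,i=7
  ##.##|#  b27=1 t=1,i=2
  ##.#.|.  b26=0 t=0,i=12
  ##..#|.  b25=0 t=1,i=8
  ##...|#  b24=1 t=2,i=8
  #.###|.  b23=0 t=4,i=2
  #.##.|#  b22=1 t=1,i=0
  #.#.#|#  b21=1 t=7,i=6
  #.#..|#  b20=1 t=0,i=0
  #..##|.  b19=0 t=0,i=8
  #..#.|.  b18=0 t=0,i=2
  #...#|#  b17=1 t=2,i=9
  #....|.  b16=0 t=3,i=1
  .####|#  b15=1 t=2,i=12
  .###.|#  b14=1 t=0,i=10
  .##.#|#  b13=1 t=1,i=1
  .##..|#  b12=1 t=1,i=7
  .#.##|.  b11=0 t=6,i=2
  .#.#.|.  b10=0 t=7,i=5
  .#..#|#  b9=1 t=0,i=1
  .#...|#  b8=1 t=3,i=0
  ..###|.  b7=0 t=0,i=9
  ..##.|.  b6=0 t=1,i=10
  ..#.#|.  b5=0 t=6,i=1
  ..#..|#  b4=1 t=0,i=3
  ...##|#  b3=1 t=2,i=10
  ...#.|.  b2=0 t=6,i=0
  ....#|#  b1=1 t=3,i=6
  .....|#  b0=1 t=3,i=2
  bits 00101001011100101111001100011011 = 695399195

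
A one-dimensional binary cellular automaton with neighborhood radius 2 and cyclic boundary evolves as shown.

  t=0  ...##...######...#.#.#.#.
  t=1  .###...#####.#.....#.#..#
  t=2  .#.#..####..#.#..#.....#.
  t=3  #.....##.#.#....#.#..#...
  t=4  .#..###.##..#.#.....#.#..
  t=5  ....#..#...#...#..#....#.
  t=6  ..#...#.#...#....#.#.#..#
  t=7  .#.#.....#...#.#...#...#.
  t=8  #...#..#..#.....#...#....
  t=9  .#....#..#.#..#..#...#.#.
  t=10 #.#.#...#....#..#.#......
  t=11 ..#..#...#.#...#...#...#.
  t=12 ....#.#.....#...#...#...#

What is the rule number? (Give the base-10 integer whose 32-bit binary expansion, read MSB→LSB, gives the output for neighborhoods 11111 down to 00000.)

  ##### -> #   bit 31 = 1  t=0,i=10
  ####. -> .   bit 30 = 0  t=0,i=12
  ###.# -> .   bit 29 = 0  t=1,i=11
  ###.. -> #   bit 28 = 1  t=0,i=13
  ##.## -> #   bit 27 = 1  t=4,i=7
  ##.#. -> #   bit 26 = 1  t=1,i=12
  ##..# -> .   bit 25 = 0  t=2,i=10
  ##... -> .   bit 24 = 0  t=0,i=5
  #.### -> #   bit 23 = 1  t=1,i=1
  #.##. -> .   bit 22 = 0  t=4,i=8
  #.#.# -> #   bit 21 = 1  t=0,i=19
  #.#.. -> .   bit 20 = 0  t=0,i=23
  #..## -> .   bit 19 = 0  t=2,i=5
  #..#. -> #   bit 18 = 1  t=1,i=23
  #...# -> .   bit 17 = 0  t=0,i=6
  #.... -> .   bit 16 = 0  t=0,i=0
  .#### -> #   bit 15 = 1  t=0,i=9
  .###. -> .   bit 14 = 0  t=1,i=2
  .##.# -> .   bit 13 = 0  t=3,i=7
  .##.. -> .   bit 12 = 0  t=0,i=4
  .#.## -> .   bit 11 = 0  t=1,i=0
  .#.#. -> .   bit 10 = 0  t=0,i=18
  .#..# -> .   bit 9 = 0  t=1,i=22
  .#... -> #   bit 8 = 1  t=0,i=24
  ..### -> #   bit 7 = 1  t=0,i=8
  ..##. -> #   bit 6 = 1  t=0,i=3
  ..#.# -> .   bit 5 = 0  t=0,i=17
  ..#.. -> .   bit 4 = 0  t=2,i=17
  ...## -> #   bit 3 = 1  t=0,i=2
  ...#. -> .   bit 2 = 0  t=0,i=16
  ....# -> #   bit 1 = 1  t=0,i=1
  ..... -> .   bit 0 = 0  t=1,i=16
  bits 10011100101001001000000111001010 = 2628026826

2628026826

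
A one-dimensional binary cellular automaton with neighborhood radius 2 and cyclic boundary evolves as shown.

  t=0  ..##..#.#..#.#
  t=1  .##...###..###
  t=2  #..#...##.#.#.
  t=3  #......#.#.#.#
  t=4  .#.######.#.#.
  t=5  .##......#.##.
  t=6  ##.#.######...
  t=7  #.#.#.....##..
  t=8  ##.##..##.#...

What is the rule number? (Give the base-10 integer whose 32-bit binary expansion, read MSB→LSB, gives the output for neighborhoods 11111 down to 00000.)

  [31] ##### => .  t=4,i=5
  [30] ####. => .  t=4,i=7
  [29] ###.# => .  t=1,i=13
  [28] ###.. => #  t=1,i=8
  [27] ##.## => #  t=1,i=0
  [26] ##.#. => #  t=2,i=9
  [25] ##..# => .  t=0,i=4
  [24] ##... => #  t=1,i=3
  [23] #.### => .  t=4,i=3
  [22] #.##. => .  t=1,i=1
  [21] #.#.# => .  t=2,i=10
  [20] #.#.. => #  t=0,i=8
  [19] #..## => #  t=0,i=1
  [18] #..#. => .  t=0,i=5
  [17] #...# => .  t=1,i=4
  [16] #.... => .  t=3,i=2
  [15] .#### => .  t=4,i=4
  [14] .###. => #  t=1,i=7
  [13] .##.# => .  t=2,i=8
  [12] .##.. => .  t=0,i=3
  [11] .#.## => #  t=3,i=12
  [10] .#.#. => #  t=0,i=7
  [9] .#..# => .  t=0,i=0
  [8] .#... => .  t=2,i=4
  [7] ..### => .  t=1,i=6
  [6] ..##. => #  t=0,i=2
  [5] ..#.# => #  t=0,i=6
  [4] ..#.. => .  t=2,i=3
  [3] ...## => .  t=1,i=5
  [2] ...#. => #  t=3,i=6
  [1] ....# => #  t=3,i=5
  [0] ..... => #  t=3,i=3
  bits 00011101000110000100110001100111 = 488131687

488131687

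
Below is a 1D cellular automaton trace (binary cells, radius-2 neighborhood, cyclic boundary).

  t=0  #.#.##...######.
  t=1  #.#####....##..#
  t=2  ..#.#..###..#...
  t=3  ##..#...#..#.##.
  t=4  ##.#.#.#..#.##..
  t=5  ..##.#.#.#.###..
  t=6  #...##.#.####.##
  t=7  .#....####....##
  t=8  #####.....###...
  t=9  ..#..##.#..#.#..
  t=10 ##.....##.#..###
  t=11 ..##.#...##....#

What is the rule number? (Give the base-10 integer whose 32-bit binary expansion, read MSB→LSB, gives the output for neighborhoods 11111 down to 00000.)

  [31] ##### => #  t=0,i=11
  [30] ####. => .  t=0,i=13
  [29] ###.# => .  t=0,i=14
  [28] ###.. => .  t=1,i=6
  [27] ##.## => .  t=1,i=1
  [26] ##.#. => #  t=0,i=15
  [25] ##..# => .  t=1,i=13
  [24] ##... => #  t=0,i=6
  [23] #.### => #  t=1,i=2
  [22] #.##. => #  t=0,i=4
  [21] #.#.# => #  t=0,i=0
  [20] #.#.. => #  t=2,i=4
  [19] #..## => .  t=1,i=14
  [18] #..#. => #  t=2,i=11
  [17] #...# => .  t=0,i=7
  [16] #.... => #  t=1,i=8
  [15] .#### => .  t=0,i=10
  [14] .###. => #  t=2,i=8
  [13] .##.# => .  t=1,i=0
  [12] .##.. => #  t=0,i=5
  [11] .#.## => #  t=0,i=3
  [10] .#.#. => .  t=0,i=1
  [9] .#..# => .  t=2,i=5
  [8] .#... => #  t=2,i=13
  [7] ..### => .  t=0,i=9
  [6] ..##. => .  t=1,i=11
  [5] ..#.# => .  t=2,i=2
  [4] ..#.. => .  t=2,i=12
  [3] ...## => .  t=0,i=8
  [2] ...#. => #  t=2,i=1
  [1] ....# => #  t=1,i=9
  [0] ..... => .  t=2,i=15
  bits 10000101111101010101100100000110 = 2247448838

2247448838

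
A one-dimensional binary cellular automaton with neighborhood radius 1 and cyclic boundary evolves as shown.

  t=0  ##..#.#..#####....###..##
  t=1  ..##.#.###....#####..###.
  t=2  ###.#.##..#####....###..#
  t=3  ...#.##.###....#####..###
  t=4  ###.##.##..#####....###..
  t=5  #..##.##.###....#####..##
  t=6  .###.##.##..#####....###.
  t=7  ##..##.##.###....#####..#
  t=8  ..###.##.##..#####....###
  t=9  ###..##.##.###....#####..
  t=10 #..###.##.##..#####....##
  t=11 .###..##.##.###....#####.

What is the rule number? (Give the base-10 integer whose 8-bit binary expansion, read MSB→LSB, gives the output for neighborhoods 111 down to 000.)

  [7] ### => .  t=0,i=0
  [6] ##. => .  t=0,i=1
  [5] #.# => #  t=0,i=5
  [4] #.. => #  t=0,i=2
  [3] .## => #  t=0,i=9
  [2] .#. => .  t=0,i=4
  [1] ..# => #  t=0,i=3
  [0] ... => #  t=0,i=15
  bits 00111011 = 59

59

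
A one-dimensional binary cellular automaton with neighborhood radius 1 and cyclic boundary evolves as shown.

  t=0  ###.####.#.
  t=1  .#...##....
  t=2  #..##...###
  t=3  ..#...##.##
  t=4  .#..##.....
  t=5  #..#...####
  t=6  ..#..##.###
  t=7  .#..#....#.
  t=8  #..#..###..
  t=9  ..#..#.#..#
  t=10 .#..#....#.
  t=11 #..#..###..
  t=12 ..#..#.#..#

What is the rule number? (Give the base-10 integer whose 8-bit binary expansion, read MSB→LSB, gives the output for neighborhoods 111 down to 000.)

131

  ### -> #   bit 7 = 1  t=0,i=1
  ##. -> .   bit 6 = 0  t=0,i=2
  #.# -> .   bit 5 = 0  t=0,i=3
  #.. -> .   bit 4 = 0  t=1,i=2
  .## -> .   bit 3 = 0  t=0,i=0
  .#. -> .   bit 2 = 0  t=0,i=9
  ..# -> #   bit 1 = 1  t=1,i=0
  ... -> #   bit 0 = 1  t=1,i=3
  bits 10000011 = 131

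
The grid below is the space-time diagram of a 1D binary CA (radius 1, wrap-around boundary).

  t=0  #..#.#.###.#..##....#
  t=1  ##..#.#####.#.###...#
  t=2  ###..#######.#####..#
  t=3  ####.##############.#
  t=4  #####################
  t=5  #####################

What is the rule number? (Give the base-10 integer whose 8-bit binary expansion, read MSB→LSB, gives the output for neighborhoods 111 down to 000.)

  ### -> #   bit 7 = 1  t=0,i=8
  ##. -> #   bit 6 = 1  t=0,i=0
  #.# -> #   bit 5 = 1  t=0,i=4
  #.. -> #   bit 4 = 1  t=0,i=1
  .## -> #   bit 3 = 1  t=0,i=7
  .#. -> .   bit 2 = 0  t=0,i=3
  ..# -> .   bit 1 = 0  t=0,i=2
  ... -> .   bit 0 = 0  t=0,i=17
  bits 11111000 = 248

248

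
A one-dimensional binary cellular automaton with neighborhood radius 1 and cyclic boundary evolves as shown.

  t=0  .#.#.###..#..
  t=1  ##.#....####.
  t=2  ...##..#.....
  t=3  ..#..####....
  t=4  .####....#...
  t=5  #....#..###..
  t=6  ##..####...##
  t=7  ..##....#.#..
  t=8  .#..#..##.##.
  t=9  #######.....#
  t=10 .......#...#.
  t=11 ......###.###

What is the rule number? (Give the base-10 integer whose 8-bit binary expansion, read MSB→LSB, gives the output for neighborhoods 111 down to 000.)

22

  ###|.  b7=0 t=0,i=6
  ##.|.  b6=0 t=0,i=7
  #.#|.  b5=0 t=0,i=2
  #..|#  b4=1 t=0,i=8
  .##|.  b3=0 t=0,i=5
  .#.|#  b2=1 t=0,i=1
  ..#|#  b1=1 t=0,i=0
  ...|.  b0=0 t=0,i=12
  bits 00010110 = 22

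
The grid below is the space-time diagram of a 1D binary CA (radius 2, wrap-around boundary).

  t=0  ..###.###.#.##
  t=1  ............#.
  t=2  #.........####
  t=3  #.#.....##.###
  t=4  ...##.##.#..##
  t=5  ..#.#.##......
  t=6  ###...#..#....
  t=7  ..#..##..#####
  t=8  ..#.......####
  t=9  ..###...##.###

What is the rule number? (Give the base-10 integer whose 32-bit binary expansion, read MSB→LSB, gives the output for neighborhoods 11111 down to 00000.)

  #####|#  b31=1 t=2,i=12
  ####.|#  b30=1 t=2,i=13
  ###.#|.  b29=0 t=0,i=4
  ###..|#  b28=1 t=2,i=0
  ##.##|.  b27=0 t=0,i=5
  ##.#.|.  b26=0 t=0,i=9
  ##..#|.  b25=0 t=0,i=0
  ##...|.  b24=0 t=2,i=1
  #.###|.  b23=0 t=0,i=6
  #.##.|#  b22=1 t=0,i=12
  #.#.#|.  b21=0 t=0,i=10
  #.#..|.  b20=0 t=3,i=2
  #..##|.  b19=0 t=0,i=1
  #..#.|.  b18=0 t=6,i=8
  #...#|.  b17=0 t=4,i=1
  #....|#  b16=1 t=1,i=0
  .####|#  b15=1 t=2,i=11
  .###.|.  b14=0 t=0,i=3
  .##.#|#  b13=1 t=3,i=9
  .##..|.  b12=0 t=0,i=13
  .#.##|.  b11=0 t=0,i=11
  .#.#.|.  b10=0 t=5,i=3
  .#..#|.  b9=0 t=4,i=10
  .#...|#  b8=1 t=1,i=13
  ..###|.  b7=0 t=0,i=2
  ..##.|.  b6=0 t=3,i=8
  ..#.#|#  b5=1 t=5,i=2
  ..#..|#  b4=1 t=1,i=12
  ...##|#  b3=1 t=2,i=9
  ...#.|#  b2=1 t=1,i=11
  ....#|#  b1=1 t=1,i=10
  .....|.  b0=0 t=1,i=1
  bits 11010000010000011010000100111110 = 3493962046

3493962046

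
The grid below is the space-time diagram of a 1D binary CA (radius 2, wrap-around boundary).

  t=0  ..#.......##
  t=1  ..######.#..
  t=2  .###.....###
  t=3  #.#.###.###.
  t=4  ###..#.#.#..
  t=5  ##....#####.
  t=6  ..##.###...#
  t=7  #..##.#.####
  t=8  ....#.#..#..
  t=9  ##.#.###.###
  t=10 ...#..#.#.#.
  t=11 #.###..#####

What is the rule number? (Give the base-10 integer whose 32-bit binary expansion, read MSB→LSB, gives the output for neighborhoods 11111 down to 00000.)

154396573

  nb #####: next=.  (t=1,i=4, bit31=0)
  nb ####.: next=.  (t=1,i=6, bit30=0)
  nb ###.#: next=.  (t=1,i=7, bit29=0)
  nb ###..: next=.  (t=2,i=3, bit28=0)
  nb ##.##: next=#  (t=2,i=0, bit27=1)
  nb ##.#.: next=.  (t=1,i=8, bit26=0)
  nb ##..#: next=.  (t=0,i=0, bit25=0)
  nb ##...: next=#  (t=2,i=4, bit24=1)
  nb #.###: next=.  (t=2,i=1, bit23=0)
  nb #.##.: next=.  (t=5,i=0, bit22=0)
  nb #.#.#: next=#  (t=3,i=0, bit21=1)
  nb #.#..: next=#  (t=1,i=9, bit20=1)
  nb #..##: next=.  (t=4,i=11, bit19=0)
  nb #..#.: next=.  (t=0,i=1, bit18=0)
  nb #...#: next=#  (t=6,i=9, bit17=1)
  nb #....: next=#  (t=0,i=4, bit16=1)
  nb .####: next=#  (t=1,i=3, bit15=1)
  nb .###.: next=#  (t=2,i=2, bit14=1)
  nb .##.#: next=#  (t=6,i=3, bit13=1)
  nb .##..: next=.  (t=0,i=11, bit12=0)
  nb .#.##: next=.  (t=3,i=3, bit11=0)
  nb .#.#.: next=#  (t=3,i=1, bit10=1)
  nb .#..#: next=#  (t=4,i=10, bit9=1)
  nb .#...: next=#  (t=0,i=3, bit8=1)
  nb ..###: next=#  (t=1,i=2, bit7=1)
  nb ..##.: next=.  (t=0,i=10, bit6=0)
  nb ..#.#: next=.  (t=4,i=5, bit5=0)
  nb ..#..: next=#  (t=0,i=2, bit4=1)
  nb ...##: next=#  (t=0,i=9, bit3=1)
  nb ...#.: next=#  (t=6,i=10, bit2=1)
  nb ....#: next=.  (t=0,i=8, bit1=0)
  nb .....: next=#  (t=0,i=5, bit0=1)
  bits 00001001001100111110011110011101 = 154396573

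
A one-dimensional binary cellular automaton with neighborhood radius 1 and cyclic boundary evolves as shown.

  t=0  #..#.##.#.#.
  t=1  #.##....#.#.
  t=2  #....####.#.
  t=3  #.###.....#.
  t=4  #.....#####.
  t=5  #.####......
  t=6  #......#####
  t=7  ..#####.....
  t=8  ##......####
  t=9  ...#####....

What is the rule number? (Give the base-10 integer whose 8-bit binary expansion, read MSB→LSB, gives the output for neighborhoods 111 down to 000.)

  ###|.  b7=0 t=2,i=6
  ##.|.  b6=0 t=0,i=6
  #.#|.  b5=0 t=0,i=4
  #..|.  b4=0 t=0,i=1
  .##|.  b3=0 t=0,i=5
  .#.|#  b2=1 t=0,i=0
  ..#|#  b1=1 t=0,i=2
  ...|#  b0=1 t=1,i=5
  bits 00000111 = 7

7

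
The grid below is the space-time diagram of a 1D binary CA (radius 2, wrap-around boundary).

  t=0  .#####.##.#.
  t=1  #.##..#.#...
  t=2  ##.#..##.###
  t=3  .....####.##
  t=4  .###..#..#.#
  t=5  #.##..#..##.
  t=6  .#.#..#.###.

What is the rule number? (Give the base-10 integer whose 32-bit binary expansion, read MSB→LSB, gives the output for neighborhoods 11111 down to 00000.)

  [31] ##### => #  t=0,i=3
  [30] ####. => .  t=0,i=4
  [29] ###.# => .  t=0,i=5
  [28] ###.. => #  t=4,i=3
  [27] ##.## => #  t=0,i=6
  [26] ##.#. => .  t=0,i=9
  [25] ##..# => .  t=1,i=4
  [24] ##... => .  t=3,i=0
  [23] #.### => .  t=2,i=9
  [22] #.##. => .  t=0,i=7
  [21] #.#.# => .  t=4,i=11
  [20] #.#.. => .  t=0,i=10
  [19] #..## => #  t=0,i=0
  [18] #..#. => .  t=1,i=5
  [17] #...# => #  t=1,i=10
  [16] #.... => #  t=3,i=1
  [15] .#### => #  t=0,i=2
  [14] .###. => #  t=4,i=2
  [13] .##.# => #  t=0,i=8
  [12] .##.. => #  t=1,i=3
  [11] .#.## => #  t=1,i=1
  [10] .#.#. => #  t=1,i=7
  [9] .#..# => .  t=0,i=11
  [8] .#... => #  t=1,i=9
  [7] ..### => .  t=0,i=1
  [6] ..##. => #  t=2,i=6
  [5] ..#.# => #  t=1,i=0
  [4] ..#.. => #  t=4,i=6
  [3] ...## => .  t=3,i=4
  [2] ...#. => #  t=1,i=11
  [1] ....# => #  t=3,i=3
  [0] ..... => #  t=3,i=2
  bits 10011000000010111111110101110111 = 2550922615

2550922615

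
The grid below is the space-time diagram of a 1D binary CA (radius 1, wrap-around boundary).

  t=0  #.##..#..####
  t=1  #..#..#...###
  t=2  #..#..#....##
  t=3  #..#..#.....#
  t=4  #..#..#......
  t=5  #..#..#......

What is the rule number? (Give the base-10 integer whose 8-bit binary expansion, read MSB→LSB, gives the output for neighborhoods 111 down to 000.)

196

  ###|#  b7=1 t=0,i=10
  ##.|#  b6=1 t=0,i=0
  #.#|.  b5=0 t=0,i=1
  #..|.  b4=0 t=0,i=4
  .##|.  b3=0 t=0,i=2
  .#.|#  b2=1 t=0,i=6
  ..#|.  b1=0 t=0,i=5
  ...|.  b0=0 t=1,i=8
  bits 11000100 = 196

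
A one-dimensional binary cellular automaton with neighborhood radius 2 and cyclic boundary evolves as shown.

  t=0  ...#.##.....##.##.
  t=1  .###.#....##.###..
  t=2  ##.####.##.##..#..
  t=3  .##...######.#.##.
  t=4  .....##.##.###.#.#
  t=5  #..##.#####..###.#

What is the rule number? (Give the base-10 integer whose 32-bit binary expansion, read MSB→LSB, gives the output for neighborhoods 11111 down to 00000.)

  #####|#  b31=1 t=3,i=8
  ####.|.  b30=0 t=2,i=5
  ###.#|#  b29=1 t=1,i=3
  ###..|#  b28=1 t=1,i=15
  ##.##|#  b27=1 t=0,i=14
  ##.#.|#  b26=1 t=1,i=4
  ##..#|#  b25=1 t=2,i=13
  ##...|.  b24=0 t=0,i=7
  #.###|.  b23=0 t=1,i=13
  #.##.|#  b22=1 t=0,i=5
  #.#.#|#  b21=1 t=3,i=13
  #.#..|#  b20=1 t=1,i=5
  #..##|.  b19=0 t=2,i=17
  #..#.|.  b18=0 t=2,i=14
  #...#|.  b17=0 t=1,i=17
  #....|.  b16=0 t=0,i=0
  .####|.  b15=0 t=2,i=4
  .###.|.  b14=0 t=1,i=2
  .##.#|#  b13=1 t=0,i=13
  .##..|.  b12=0 t=0,i=6
  .#.##|.  b11=0 t=0,i=4
  .#.#.|.  b10=0 t=4,i=16
  .#..#|#  b9=1 t=2,i=16
  .#...|#  b8=1 t=1,i=6
  ..###|#  b7=1 t=1,i=1
  ..##.|.  b6=0 t=0,i=12
  ..#.#|#  b5=1 t=0,i=3
  ..#..|#  b4=1 t=2,i=15
  ...##|#  b3=1 t=0,i=11
  ...#.|#  b2=1 t=0,i=2
  ....#|#  b1=1 t=0,i=1
  .....|.  b0=0 t=0,i=9
  bits 10111110011100000010001110111110 = 3195020222

3195020222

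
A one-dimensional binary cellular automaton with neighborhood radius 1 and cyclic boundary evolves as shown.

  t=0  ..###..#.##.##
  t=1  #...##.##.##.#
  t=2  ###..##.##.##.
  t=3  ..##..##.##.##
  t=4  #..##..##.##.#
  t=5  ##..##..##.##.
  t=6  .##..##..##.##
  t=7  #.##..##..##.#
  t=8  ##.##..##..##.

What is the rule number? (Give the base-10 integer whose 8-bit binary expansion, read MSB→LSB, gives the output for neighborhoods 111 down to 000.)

  [7] ### => .  t=0,i=3
  [6] ##. => #  t=0,i=4
  [5] #.# => #  t=0,i=8
  [4] #.. => #  t=0,i=0
  [3] .## => .  t=0,i=2
  [2] .#. => #  t=0,i=7
  [1] ..# => .  t=0,i=1
  [0] ... => #  t=1,i=2
  bits 01110101 = 117

117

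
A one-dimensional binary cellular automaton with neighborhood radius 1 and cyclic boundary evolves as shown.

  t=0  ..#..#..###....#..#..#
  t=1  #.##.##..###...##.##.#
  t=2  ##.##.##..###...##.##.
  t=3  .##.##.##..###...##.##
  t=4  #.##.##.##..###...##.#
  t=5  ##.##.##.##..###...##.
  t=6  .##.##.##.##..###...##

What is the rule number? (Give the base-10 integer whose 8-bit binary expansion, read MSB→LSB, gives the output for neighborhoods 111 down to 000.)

244

  nb ###: next=#  (t=0,i=9, bit7=1)
  nb ##.: next=#  (t=0,i=10, bit6=1)
  nb #.#: next=#  (t=1,i=1, bit5=1)
  nb #..: next=#  (t=0,i=0, bit4=1)
  nb .##: next=.  (t=0,i=8, bit3=0)
  nb .#.: next=#  (t=0,i=2, bit2=1)
  nb ..#: next=.  (t=0,i=1, bit1=0)
  nb ...: next=.  (t=0,i=12, bit0=0)
  bits 11110100 = 244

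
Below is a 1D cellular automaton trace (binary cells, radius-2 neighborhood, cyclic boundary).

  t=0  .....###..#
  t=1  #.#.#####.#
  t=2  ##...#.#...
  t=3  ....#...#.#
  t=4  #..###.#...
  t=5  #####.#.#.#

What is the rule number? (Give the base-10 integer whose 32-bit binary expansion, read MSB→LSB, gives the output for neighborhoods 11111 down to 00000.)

  #####|.  b31=0 t=1,i=6
  ####.|#  b30=1 t=1,i=7
  ###.#|.  b29=0 t=1,i=8
  ###..|#  b28=1 t=0,i=7
  ##.##|.  b27=0 t=1,i=9
  ##.#.|#  b26=1 t=1,i=1
  ##..#|#  b25=1 t=0,i=8
  ##...|.  b24=0 t=2,i=2
  #.###|.  b23=0 t=1,i=4
  #.##.|.  b22=0 t=1,i=10
  #.#.#|.  b21=0 t=1,i=2
  #.#..|.  b20=0 t=2,i=7
  #..##|#  b19=1 t=4,i=2
  #..#.|.  b18=0 t=0,i=9
  #...#|.  b17=0 t=2,i=3
  #....|.  b16=0 t=0,i=1
  .####|#  b15=1 t=1,i=5
  .###.|#  b14=1 t=0,i=6
  .##.#|#  b13=1 t=1,i=0
  .##..|.  b12=0 t=2,i=1
  .#.##|.  b11=0 t=1,i=3
  .#.#.|.  b10=0 t=2,i=6
  .#..#|#  b9=1 t=4,i=1
  .#...|#  b8=1 t=0,i=0
  ..###|#  b7=1 t=0,i=5
  ..##.|.  b6=0 t=2,i=0
  ..#.#|.  b5=0 t=2,i=5
  ..#..|#  b4=1 t=0,i=10
  ...##|#  b3=1 t=0,i=4
  ...#.|#  b2=1 t=2,i=4
  ....#|.  b1=0 t=0,i=3
  .....|#  b0=1 t=0,i=2
  bits 01010110000010001110001110011101 = 1443423133

1443423133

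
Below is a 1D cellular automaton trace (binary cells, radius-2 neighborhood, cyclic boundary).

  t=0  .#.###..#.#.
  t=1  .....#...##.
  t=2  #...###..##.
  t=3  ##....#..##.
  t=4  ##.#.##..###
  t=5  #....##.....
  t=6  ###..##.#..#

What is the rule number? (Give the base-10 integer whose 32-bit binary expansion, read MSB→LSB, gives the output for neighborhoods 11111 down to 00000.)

1481717076

  ##### -> .   bit 31 = 0  t=4,i=11
  ####. -> #   bit 30 = 1  t=4,i=0
  ###.# -> .   bit 29 = 0  t=4,i=1
  ###.. -> #   bit 28 = 1  t=0,i=5
  ##.## -> #   bit 27 = 1  t=3,i=11
  ##.#. -> .   bit 26 = 0  t=2,i=11
  ##..# -> .   bit 25 = 0  t=0,i=6
  ##... -> .   bit 24 = 0  t=1,i=11
  #.### -> .   bit 23 = 0  t=0,i=3
  #.##. -> #   bit 22 = 1  t=3,i=0
  #.#.# -> .   bit 21 = 0  t=4,i=3
  #.#.. -> #   bit 20 = 1  t=0,i=10
  #..## -> .   bit 19 = 0  t=2,i=8
  #..#. -> .   bit 18 = 0  t=0,i=0
  #...# -> .   bit 17 = 0  t=1,i=7
  #.... -> #   bit 16 = 1  t=1,i=0
  .#### -> .   bit 15 = 0  t=4,i=10
  .###. -> .   bit 14 = 0  t=0,i=4
  .##.# -> #   bit 13 = 1  t=2,i=10
  .##.. -> #   bit 12 = 1  t=1,i=10
  .#.## -> .   bit 11 = 0  t=0,i=2
  .#.#. -> #   bit 10 = 1  t=0,i=9
  .#..# -> .   bit 9 = 0  t=0,i=11
  .#... -> #   bit 8 = 1  t=1,i=6
  ..### -> .   bit 7 = 0  t=2,i=4
  ..##. -> #   bit 6 = 1  t=1,i=9
  ..#.# -> .   bit 5 = 0  t=0,i=1
  ..#.. -> #   bit 4 = 1  t=1,i=5
  ...## -> .   bit 3 = 0  t=1,i=8
  ...#. -> #   bit 2 = 1  t=1,i=4
  ....# -> .   bit 1 = 0  t=1,i=3
  ..... -> .   bit 0 = 0  t=1,i=1
  bits 01011000010100010011010101010100 = 1481717076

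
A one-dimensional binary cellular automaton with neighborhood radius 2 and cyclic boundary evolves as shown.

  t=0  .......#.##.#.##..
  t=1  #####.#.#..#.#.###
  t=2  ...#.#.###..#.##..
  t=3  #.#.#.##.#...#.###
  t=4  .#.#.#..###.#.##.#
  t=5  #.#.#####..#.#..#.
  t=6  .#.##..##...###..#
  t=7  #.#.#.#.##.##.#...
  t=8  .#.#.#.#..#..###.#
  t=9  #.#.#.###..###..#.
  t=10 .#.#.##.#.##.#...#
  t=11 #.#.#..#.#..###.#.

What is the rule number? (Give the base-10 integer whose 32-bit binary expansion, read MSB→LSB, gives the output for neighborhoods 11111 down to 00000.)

1570316173

  nb #####: next=.  (t=1,i=0, bit31=0)
  nb ####.: next=#  (t=1,i=3, bit30=1)
  nb ###.#: next=.  (t=1,i=4, bit29=0)
  nb ###..: next=#  (t=2,i=9, bit28=1)
  nb ##.##: next=#  (t=7,i=10, bit27=1)
  nb ##.#.: next=#  (t=0,i=11, bit26=1)
  nb ##..#: next=.  (t=2,i=10, bit25=0)
  nb ##...: next=#  (t=0,i=16, bit24=1)
  nb #.###: next=#  (t=1,i=15, bit23=1)
  nb #.##.: next=.  (t=0,i=9, bit22=0)
  nb #.#.#: next=.  (t=0,i=12, bit21=0)
  nb #.#..: next=#  (t=1,i=8, bit20=1)
  nb #..##: next=#  (t=4,i=7, bit19=1)
  nb #..#.: next=.  (t=1,i=10, bit18=0)
  nb #...#: next=.  (t=3,i=11, bit17=0)
  nb #....: next=#  (t=0,i=17, bit16=1)
  nb .####: next=.  (t=1,i=16, bit15=0)
  nb .###.: next=.  (t=2,i=8, bit14=0)
  nb .##.#: next=.  (t=0,i=10, bit13=0)
  nb .##..: next=#  (t=0,i=15, bit12=1)
  nb .#.##: next=#  (t=0,i=8, bit11=1)
  nb .#.#.: next=#  (t=1,i=7, bit10=1)
  nb .#..#: next=#  (t=1,i=9, bit9=1)
  nb .#...: next=#  (t=3,i=10, bit8=1)
  nb ..###: next=#  (t=4,i=8, bit7=1)
  nb ..##.: next=.  (t=6,i=7, bit6=0)
  nb ..#.#: next=.  (t=0,i=7, bit5=0)
  nb ..#..: next=.  (t=8,i=10, bit4=0)
  nb ...##: next=#  (t=6,i=11, bit3=1)
  nb ...#.: next=#  (t=0,i=6, bit2=1)
  nb ....#: next=.  (t=0,i=5, bit1=0)
  nb .....: next=#  (t=0,i=0, bit0=1)
  bits 01011101100110010001111110001101 = 1570316173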